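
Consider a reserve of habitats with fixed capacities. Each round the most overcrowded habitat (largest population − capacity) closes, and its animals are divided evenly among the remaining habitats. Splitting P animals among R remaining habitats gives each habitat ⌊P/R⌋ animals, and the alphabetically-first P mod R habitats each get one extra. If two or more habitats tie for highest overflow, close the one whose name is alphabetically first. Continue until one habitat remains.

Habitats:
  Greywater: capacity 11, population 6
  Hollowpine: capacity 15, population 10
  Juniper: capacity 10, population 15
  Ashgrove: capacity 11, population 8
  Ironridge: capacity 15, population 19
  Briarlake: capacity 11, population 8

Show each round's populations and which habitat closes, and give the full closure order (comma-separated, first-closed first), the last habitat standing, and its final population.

Closure order: Juniper, Ironridge, Ashgrove, Briarlake, Greywater
Last habitat: Hollowpine with 66 animals

Round 1: Ashgrove=8 Briarlake=8 Greywater=6 Hollowpine=10 Ironridge=19 Juniper=15 → close Juniper (overflow 5)
  15÷5 = 3 each, +1 to first 0
Round 2: Ashgrove=11 Briarlake=11 Greywater=9 Hollowpine=13 Ironridge=22 → close Ironridge (overflow 7)
  22÷4 = 5 each, +1 to first 2
Round 3: Ashgrove=17 Briarlake=17 Greywater=14 Hollowpine=18 → close Ashgrove (overflow 6)
  17÷3 = 5 each, +1 to first 2
Round 4: Briarlake=23 Greywater=20 Hollowpine=23 → close Briarlake (overflow 12)
  23÷2 = 11 each, +1 to first 1
Round 5: Greywater=32 Hollowpine=34 → close Greywater (overflow 21)
  32÷1 = 32 each, +1 to first 0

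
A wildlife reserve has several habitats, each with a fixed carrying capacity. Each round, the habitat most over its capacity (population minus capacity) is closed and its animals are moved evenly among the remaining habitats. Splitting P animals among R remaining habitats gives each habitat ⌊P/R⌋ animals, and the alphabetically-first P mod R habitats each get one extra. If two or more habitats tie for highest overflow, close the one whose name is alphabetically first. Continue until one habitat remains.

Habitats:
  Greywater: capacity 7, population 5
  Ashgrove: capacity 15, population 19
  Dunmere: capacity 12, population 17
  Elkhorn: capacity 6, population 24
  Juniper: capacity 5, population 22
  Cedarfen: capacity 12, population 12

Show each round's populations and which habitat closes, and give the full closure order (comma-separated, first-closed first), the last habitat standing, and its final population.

Closure order: Elkhorn, Juniper, Ashgrove, Dunmere, Cedarfen
Last habitat: Greywater with 99 animals

Round 1: Ashgrove=19 Cedarfen=12 Dunmere=17 Elkhorn=24 Greywater=5 Juniper=22 → close Elkhorn (overflow 18)
  24÷5 = 4 each, +1 to first 4
Round 2: Ashgrove=24 Cedarfen=17 Dunmere=22 Greywater=10 Juniper=26 → close Juniper (overflow 21)
  26÷4 = 6 each, +1 to first 2
Round 3: Ashgrove=31 Cedarfen=24 Dunmere=28 Greywater=16 → close Ashgrove (overflow 16)
  31÷3 = 10 each, +1 to first 1
Round 4: Cedarfen=35 Dunmere=38 Greywater=26 → close Dunmere (overflow 26)
  38÷2 = 19 each, +1 to first 0
Round 5: Cedarfen=54 Greywater=45 → close Cedarfen (overflow 42)
  54÷1 = 54 each, +1 to first 0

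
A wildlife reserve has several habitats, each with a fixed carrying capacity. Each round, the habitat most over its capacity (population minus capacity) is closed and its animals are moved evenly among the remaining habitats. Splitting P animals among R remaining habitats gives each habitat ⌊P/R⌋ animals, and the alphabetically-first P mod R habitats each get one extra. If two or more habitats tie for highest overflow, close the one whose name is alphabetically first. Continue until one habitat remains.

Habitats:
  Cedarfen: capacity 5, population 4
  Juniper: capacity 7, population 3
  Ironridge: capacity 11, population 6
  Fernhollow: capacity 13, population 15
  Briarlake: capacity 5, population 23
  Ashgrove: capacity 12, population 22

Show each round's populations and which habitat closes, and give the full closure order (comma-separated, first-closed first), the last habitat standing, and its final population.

Closure order: Briarlake, Ashgrove, Fernhollow, Cedarfen, Ironridge
Last habitat: Juniper with 73 animals

Round 1: Ashgrove=22 Briarlake=23 Cedarfen=4 Fernhollow=15 Ironridge=6 Juniper=3 → close Briarlake (overflow 18)
  23÷5 = 4 each, +1 to first 3
Round 2: Ashgrove=27 Cedarfen=9 Fernhollow=20 Ironridge=10 Juniper=7 → close Ashgrove (overflow 15)
  27÷4 = 6 each, +1 to first 3
Round 3: Cedarfen=16 Fernhollow=27 Ironridge=17 Juniper=13 → close Fernhollow (overflow 14)
  27÷3 = 9 each, +1 to first 0
Round 4: Cedarfen=25 Ironridge=26 Juniper=22 → close Cedarfen (overflow 20)
  25÷2 = 12 each, +1 to first 1
Round 5: Ironridge=39 Juniper=34 → close Ironridge (overflow 28)
  39÷1 = 39 each, +1 to first 0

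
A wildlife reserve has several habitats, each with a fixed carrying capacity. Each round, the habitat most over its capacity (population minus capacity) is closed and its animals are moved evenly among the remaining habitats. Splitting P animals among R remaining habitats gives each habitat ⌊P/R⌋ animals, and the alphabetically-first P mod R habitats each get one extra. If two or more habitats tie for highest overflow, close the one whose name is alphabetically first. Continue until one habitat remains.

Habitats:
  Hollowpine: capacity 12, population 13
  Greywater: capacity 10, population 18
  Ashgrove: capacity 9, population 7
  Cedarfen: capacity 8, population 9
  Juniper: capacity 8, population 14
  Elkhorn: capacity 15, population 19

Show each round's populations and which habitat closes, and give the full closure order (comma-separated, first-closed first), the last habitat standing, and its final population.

Closure order: Greywater, Juniper, Elkhorn, Cedarfen, Hollowpine
Last habitat: Ashgrove with 80 animals

Round 1: Ashgrove=7 Cedarfen=9 Elkhorn=19 Greywater=18 Hollowpine=13 Juniper=14 → close Greywater (overflow 8)
  18÷5 = 3 each, +1 to first 3
Round 2: Ashgrove=11 Cedarfen=13 Elkhorn=23 Hollowpine=16 Juniper=17 → close Juniper (overflow 9)
  17÷4 = 4 each, +1 to first 1
Round 3: Ashgrove=16 Cedarfen=17 Elkhorn=27 Hollowpine=20 → close Elkhorn (overflow 12)
  27÷3 = 9 each, +1 to first 0
Round 4: Ashgrove=25 Cedarfen=26 Hollowpine=29 → close Cedarfen (overflow 18)
  26÷2 = 13 each, +1 to first 0
Round 5: Ashgrove=38 Hollowpine=42 → close Hollowpine (overflow 30)
  42÷1 = 42 each, +1 to first 0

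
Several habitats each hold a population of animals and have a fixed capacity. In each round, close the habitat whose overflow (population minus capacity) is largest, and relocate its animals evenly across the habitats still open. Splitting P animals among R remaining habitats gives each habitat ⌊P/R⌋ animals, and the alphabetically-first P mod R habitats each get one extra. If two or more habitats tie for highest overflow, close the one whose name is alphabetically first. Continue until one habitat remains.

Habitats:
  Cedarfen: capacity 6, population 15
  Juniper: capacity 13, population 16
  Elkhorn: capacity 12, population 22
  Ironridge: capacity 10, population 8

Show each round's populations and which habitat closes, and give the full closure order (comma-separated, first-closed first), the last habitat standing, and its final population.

Round 1: Cedarfen=15 Elkhorn=22 Ironridge=8 Juniper=16 → close Elkhorn (overflow 10)
  22÷3 = 7 each, +1 to first 1
Round 2: Cedarfen=23 Ironridge=15 Juniper=23 → close Cedarfen (overflow 17)
  23÷2 = 11 each, +1 to first 1
Round 3: Ironridge=27 Juniper=34 → close Juniper (overflow 21)
  34÷1 = 34 each, +1 to first 0

Closure order: Elkhorn, Cedarfen, Juniper
Last habitat: Ironridge with 61 animals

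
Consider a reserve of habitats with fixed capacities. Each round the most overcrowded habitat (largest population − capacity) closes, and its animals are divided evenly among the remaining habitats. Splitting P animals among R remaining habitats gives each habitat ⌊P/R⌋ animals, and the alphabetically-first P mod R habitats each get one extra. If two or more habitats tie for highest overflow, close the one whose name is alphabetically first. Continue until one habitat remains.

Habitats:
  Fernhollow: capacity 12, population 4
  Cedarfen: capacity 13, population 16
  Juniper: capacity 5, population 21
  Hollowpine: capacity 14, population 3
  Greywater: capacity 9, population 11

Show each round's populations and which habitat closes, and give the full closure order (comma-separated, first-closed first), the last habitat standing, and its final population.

Round 1: Cedarfen=16 Fernhollow=4 Greywater=11 Hollowpine=3 Juniper=21 → close Juniper (overflow 16)
  21÷4 = 5 each, +1 to first 1
Round 2: Cedarfen=22 Fernhollow=9 Greywater=16 Hollowpine=8 → close Cedarfen (overflow 9)
  22÷3 = 7 each, +1 to first 1
Round 3: Fernhollow=17 Greywater=23 Hollowpine=15 → close Greywater (overflow 14)
  23÷2 = 11 each, +1 to first 1
Round 4: Fernhollow=29 Hollowpine=26 → close Fernhollow (overflow 17)
  29÷1 = 29 each, +1 to first 0

Closure order: Juniper, Cedarfen, Greywater, Fernhollow
Last habitat: Hollowpine with 55 animals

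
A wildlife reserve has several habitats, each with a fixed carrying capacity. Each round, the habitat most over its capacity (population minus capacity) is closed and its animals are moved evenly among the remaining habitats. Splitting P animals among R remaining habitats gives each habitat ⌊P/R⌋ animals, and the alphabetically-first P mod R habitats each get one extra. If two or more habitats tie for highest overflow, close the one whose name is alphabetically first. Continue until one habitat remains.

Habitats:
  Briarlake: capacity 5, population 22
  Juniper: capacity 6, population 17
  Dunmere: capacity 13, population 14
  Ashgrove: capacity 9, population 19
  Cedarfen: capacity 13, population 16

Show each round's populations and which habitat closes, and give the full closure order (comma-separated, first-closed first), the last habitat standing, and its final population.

Closure order: Briarlake, Ashgrove, Juniper, Cedarfen
Last habitat: Dunmere with 88 animals

Round 1: Ashgrove=19 Briarlake=22 Cedarfen=16 Dunmere=14 Juniper=17 → close Briarlake (overflow 17)
  22÷4 = 5 each, +1 to first 2
Round 2: Ashgrove=25 Cedarfen=22 Dunmere=19 Juniper=22 → close Ashgrove (overflow 16)
  25÷3 = 8 each, +1 to first 1
Round 3: Cedarfen=31 Dunmere=27 Juniper=30 → close Juniper (overflow 24)
  30÷2 = 15 each, +1 to first 0
Round 4: Cedarfen=46 Dunmere=42 → close Cedarfen (overflow 33)
  46÷1 = 46 each, +1 to first 0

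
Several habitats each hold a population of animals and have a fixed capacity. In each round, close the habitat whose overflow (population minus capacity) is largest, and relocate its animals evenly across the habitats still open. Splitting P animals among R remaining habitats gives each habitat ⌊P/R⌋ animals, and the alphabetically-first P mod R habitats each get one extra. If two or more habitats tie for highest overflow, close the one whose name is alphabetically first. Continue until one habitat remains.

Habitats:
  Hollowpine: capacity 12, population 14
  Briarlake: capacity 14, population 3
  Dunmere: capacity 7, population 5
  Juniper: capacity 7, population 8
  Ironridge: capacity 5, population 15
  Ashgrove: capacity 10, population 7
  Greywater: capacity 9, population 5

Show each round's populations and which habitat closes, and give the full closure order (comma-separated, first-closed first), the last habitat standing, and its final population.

Closure order: Ironridge, Hollowpine, Juniper, Ashgrove, Dunmere, Greywater
Last habitat: Briarlake with 57 animals

Round 1: Ashgrove=7 Briarlake=3 Dunmere=5 Greywater=5 Hollowpine=14 Ironridge=15 Juniper=8 → close Ironridge (overflow 10)
  15÷6 = 2 each, +1 to first 3
Round 2: Ashgrove=10 Briarlake=6 Dunmere=8 Greywater=7 Hollowpine=16 Juniper=10 → close Hollowpine (overflow 4)
  16÷5 = 3 each, +1 to first 1
Round 3: Ashgrove=14 Briarlake=9 Dunmere=11 Greywater=10 Juniper=13 → close Juniper (overflow 6)
  13÷4 = 3 each, +1 to first 1
Round 4: Ashgrove=18 Briarlake=12 Dunmere=14 Greywater=13 → close Ashgrove (overflow 8)
  18÷3 = 6 each, +1 to first 0
Round 5: Briarlake=18 Dunmere=20 Greywater=19 → close Dunmere (overflow 13)
  20÷2 = 10 each, +1 to first 0
Round 6: Briarlake=28 Greywater=29 → close Greywater (overflow 20)
  29÷1 = 29 each, +1 to first 0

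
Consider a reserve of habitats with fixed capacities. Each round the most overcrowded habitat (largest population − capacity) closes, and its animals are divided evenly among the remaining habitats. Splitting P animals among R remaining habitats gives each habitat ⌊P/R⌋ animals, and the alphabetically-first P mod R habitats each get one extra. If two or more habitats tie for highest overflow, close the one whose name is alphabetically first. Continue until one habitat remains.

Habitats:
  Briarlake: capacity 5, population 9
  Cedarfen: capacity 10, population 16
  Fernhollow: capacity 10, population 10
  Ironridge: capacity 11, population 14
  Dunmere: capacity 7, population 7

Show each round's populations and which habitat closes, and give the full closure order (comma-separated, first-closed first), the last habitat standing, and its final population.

Closure order: Cedarfen, Briarlake, Ironridge, Dunmere
Last habitat: Fernhollow with 56 animals

Round 1: Briarlake=9 Cedarfen=16 Dunmere=7 Fernhollow=10 Ironridge=14 → close Cedarfen (overflow 6)
  16÷4 = 4 each, +1 to first 0
Round 2: Briarlake=13 Dunmere=11 Fernhollow=14 Ironridge=18 → close Briarlake (overflow 8)
  13÷3 = 4 each, +1 to first 1
Round 3: Dunmere=16 Fernhollow=18 Ironridge=22 → close Ironridge (overflow 11)
  22÷2 = 11 each, +1 to first 0
Round 4: Dunmere=27 Fernhollow=29 → close Dunmere (overflow 20)
  27÷1 = 27 each, +1 to first 0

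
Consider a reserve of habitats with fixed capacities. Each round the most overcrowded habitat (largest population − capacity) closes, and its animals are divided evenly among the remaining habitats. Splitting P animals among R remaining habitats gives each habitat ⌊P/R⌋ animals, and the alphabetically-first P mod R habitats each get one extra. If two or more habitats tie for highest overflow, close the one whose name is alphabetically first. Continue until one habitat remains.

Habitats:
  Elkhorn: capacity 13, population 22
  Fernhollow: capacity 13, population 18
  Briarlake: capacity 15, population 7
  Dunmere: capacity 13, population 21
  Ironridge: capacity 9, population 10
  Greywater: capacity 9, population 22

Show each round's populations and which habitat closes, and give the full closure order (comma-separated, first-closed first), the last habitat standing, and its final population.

Closure order: Greywater, Dunmere, Elkhorn, Fernhollow, Ironridge
Last habitat: Briarlake with 100 animals

Round 1: Briarlake=7 Dunmere=21 Elkhorn=22 Fernhollow=18 Greywater=22 Ironridge=10 → close Greywater (overflow 13)
  22÷5 = 4 each, +1 to first 2
Round 2: Briarlake=12 Dunmere=26 Elkhorn=26 Fernhollow=22 Ironridge=14 → close Dunmere (overflow 13)
  26÷4 = 6 each, +1 to first 2
Round 3: Briarlake=19 Elkhorn=33 Fernhollow=28 Ironridge=20 → close Elkhorn (overflow 20)
  33÷3 = 11 each, +1 to first 0
Round 4: Briarlake=30 Fernhollow=39 Ironridge=31 → close Fernhollow (overflow 26)
  39÷2 = 19 each, +1 to first 1
Round 5: Briarlake=50 Ironridge=50 → close Ironridge (overflow 41)
  50÷1 = 50 each, +1 to first 0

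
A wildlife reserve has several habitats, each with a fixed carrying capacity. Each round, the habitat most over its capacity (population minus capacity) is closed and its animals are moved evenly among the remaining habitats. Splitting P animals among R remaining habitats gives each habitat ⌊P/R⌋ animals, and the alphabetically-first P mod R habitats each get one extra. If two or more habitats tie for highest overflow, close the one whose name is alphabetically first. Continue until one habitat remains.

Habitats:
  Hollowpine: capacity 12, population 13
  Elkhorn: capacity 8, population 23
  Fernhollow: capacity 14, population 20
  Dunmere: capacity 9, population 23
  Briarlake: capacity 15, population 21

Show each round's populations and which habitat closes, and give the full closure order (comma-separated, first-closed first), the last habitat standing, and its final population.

Closure order: Elkhorn, Dunmere, Briarlake, Fernhollow
Last habitat: Hollowpine with 100 animals

Round 1: Briarlake=21 Dunmere=23 Elkhorn=23 Fernhollow=20 Hollowpine=13 → close Elkhorn (overflow 15)
  23÷4 = 5 each, +1 to first 3
Round 2: Briarlake=27 Dunmere=29 Fernhollow=26 Hollowpine=18 → close Dunmere (overflow 20)
  29÷3 = 9 each, +1 to first 2
Round 3: Briarlake=37 Fernhollow=36 Hollowpine=27 → close Briarlake (overflow 22)
  37÷2 = 18 each, +1 to first 1
Round 4: Fernhollow=55 Hollowpine=45 → close Fernhollow (overflow 41)
  55÷1 = 55 each, +1 to first 0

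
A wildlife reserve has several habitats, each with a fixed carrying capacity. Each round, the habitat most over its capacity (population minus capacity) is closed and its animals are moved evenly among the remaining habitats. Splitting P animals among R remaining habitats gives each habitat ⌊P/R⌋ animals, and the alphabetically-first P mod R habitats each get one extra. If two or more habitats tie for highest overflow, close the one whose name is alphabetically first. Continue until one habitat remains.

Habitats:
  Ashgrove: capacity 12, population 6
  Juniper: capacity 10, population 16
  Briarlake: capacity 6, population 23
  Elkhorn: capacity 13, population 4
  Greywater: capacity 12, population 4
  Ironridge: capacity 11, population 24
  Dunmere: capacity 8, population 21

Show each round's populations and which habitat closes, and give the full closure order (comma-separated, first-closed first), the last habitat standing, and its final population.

Round 1: Ashgrove=6 Briarlake=23 Dunmere=21 Elkhorn=4 Greywater=4 Ironridge=24 Juniper=16 → close Briarlake (overflow 17)
  23÷6 = 3 each, +1 to first 5
Round 2: Ashgrove=10 Dunmere=25 Elkhorn=8 Greywater=8 Ironridge=28 Juniper=19 → close Dunmere (overflow 17)
  25÷5 = 5 each, +1 to first 0
Round 3: Ashgrove=15 Elkhorn=13 Greywater=13 Ironridge=33 Juniper=24 → close Ironridge (overflow 22)
  33÷4 = 8 each, +1 to first 1
Round 4: Ashgrove=24 Elkhorn=21 Greywater=21 Juniper=32 → close Juniper (overflow 22)
  32÷3 = 10 each, +1 to first 2
Round 5: Ashgrove=35 Elkhorn=32 Greywater=31 → close Ashgrove (overflow 23)
  35÷2 = 17 each, +1 to first 1
Round 6: Elkhorn=50 Greywater=48 → close Elkhorn (overflow 37)
  50÷1 = 50 each, +1 to first 0

Closure order: Briarlake, Dunmere, Ironridge, Juniper, Ashgrove, Elkhorn
Last habitat: Greywater with 98 animals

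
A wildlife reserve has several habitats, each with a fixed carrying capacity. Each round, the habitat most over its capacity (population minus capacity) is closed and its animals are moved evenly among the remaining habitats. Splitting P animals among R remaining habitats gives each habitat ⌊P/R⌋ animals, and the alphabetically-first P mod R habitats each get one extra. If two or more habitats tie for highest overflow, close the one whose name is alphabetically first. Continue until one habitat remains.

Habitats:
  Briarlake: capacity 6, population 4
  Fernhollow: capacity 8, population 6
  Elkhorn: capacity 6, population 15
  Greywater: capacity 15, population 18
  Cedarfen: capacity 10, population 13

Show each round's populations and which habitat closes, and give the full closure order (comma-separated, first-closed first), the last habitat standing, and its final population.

Closure order: Elkhorn, Cedarfen, Greywater, Briarlake
Last habitat: Fernhollow with 56 animals

Round 1: Briarlake=4 Cedarfen=13 Elkhorn=15 Fernhollow=6 Greywater=18 → close Elkhorn (overflow 9)
  15÷4 = 3 each, +1 to first 3
Round 2: Briarlake=8 Cedarfen=17 Fernhollow=10 Greywater=21 → close Cedarfen (overflow 7)
  17÷3 = 5 each, +1 to first 2
Round 3: Briarlake=14 Fernhollow=16 Greywater=26 → close Greywater (overflow 11)
  26÷2 = 13 each, +1 to first 0
Round 4: Briarlake=27 Fernhollow=29 → close Briarlake (overflow 21)
  27÷1 = 27 each, +1 to first 0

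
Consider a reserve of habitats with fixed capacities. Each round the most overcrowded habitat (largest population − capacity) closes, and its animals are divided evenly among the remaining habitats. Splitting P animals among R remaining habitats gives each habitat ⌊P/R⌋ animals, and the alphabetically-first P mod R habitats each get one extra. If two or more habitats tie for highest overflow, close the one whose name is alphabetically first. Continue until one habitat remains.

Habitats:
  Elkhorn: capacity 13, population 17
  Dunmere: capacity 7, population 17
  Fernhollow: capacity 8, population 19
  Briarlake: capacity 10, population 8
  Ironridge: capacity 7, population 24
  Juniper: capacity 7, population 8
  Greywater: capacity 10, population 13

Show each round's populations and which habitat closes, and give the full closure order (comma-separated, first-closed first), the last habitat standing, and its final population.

Round 1: Briarlake=8 Dunmere=17 Elkhorn=17 Fernhollow=19 Greywater=13 Ironridge=24 Juniper=8 → close Ironridge (overflow 17)
  24÷6 = 4 each, +1 to first 0
Round 2: Briarlake=12 Dunmere=21 Elkhorn=21 Fernhollow=23 Greywater=17 Juniper=12 → close Fernhollow (overflow 15)
  23÷5 = 4 each, +1 to first 3
Round 3: Briarlake=17 Dunmere=26 Elkhorn=26 Greywater=21 Juniper=16 → close Dunmere (overflow 19)
  26÷4 = 6 each, +1 to first 2
Round 4: Briarlake=24 Elkhorn=33 Greywater=27 Juniper=22 → close Elkhorn (overflow 20)
  33÷3 = 11 each, +1 to first 0
Round 5: Briarlake=35 Greywater=38 Juniper=33 → close Greywater (overflow 28)
  38÷2 = 19 each, +1 to first 0
Round 6: Briarlake=54 Juniper=52 → close Juniper (overflow 45)
  52÷1 = 52 each, +1 to first 0

Closure order: Ironridge, Fernhollow, Dunmere, Elkhorn, Greywater, Juniper
Last habitat: Briarlake with 106 animals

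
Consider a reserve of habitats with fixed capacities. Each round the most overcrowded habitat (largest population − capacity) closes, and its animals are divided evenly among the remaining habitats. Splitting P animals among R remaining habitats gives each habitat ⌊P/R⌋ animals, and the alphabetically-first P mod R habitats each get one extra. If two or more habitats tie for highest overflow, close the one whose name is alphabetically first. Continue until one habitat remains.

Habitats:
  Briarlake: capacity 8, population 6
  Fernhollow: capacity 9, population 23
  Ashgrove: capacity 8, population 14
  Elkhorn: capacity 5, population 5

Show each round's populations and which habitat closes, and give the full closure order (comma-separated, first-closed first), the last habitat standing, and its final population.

Closure order: Fernhollow, Ashgrove, Elkhorn
Last habitat: Briarlake with 48 animals

Round 1: Ashgrove=14 Briarlake=6 Elkhorn=5 Fernhollow=23 → close Fernhollow (overflow 14)
  23÷3 = 7 each, +1 to first 2
Round 2: Ashgrove=22 Briarlake=14 Elkhorn=12 → close Ashgrove (overflow 14)
  22÷2 = 11 each, +1 to first 0
Round 3: Briarlake=25 Elkhorn=23 → close Elkhorn (overflow 18)
  23÷1 = 23 each, +1 to first 0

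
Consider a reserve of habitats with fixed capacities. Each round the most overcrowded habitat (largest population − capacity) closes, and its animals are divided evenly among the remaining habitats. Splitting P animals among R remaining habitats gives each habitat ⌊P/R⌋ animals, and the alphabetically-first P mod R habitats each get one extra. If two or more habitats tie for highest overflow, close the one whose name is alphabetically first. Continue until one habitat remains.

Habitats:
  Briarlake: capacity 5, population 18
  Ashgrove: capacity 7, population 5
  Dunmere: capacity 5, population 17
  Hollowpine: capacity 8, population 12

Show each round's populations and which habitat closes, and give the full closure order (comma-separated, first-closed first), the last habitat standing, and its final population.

Closure order: Briarlake, Dunmere, Hollowpine
Last habitat: Ashgrove with 52 animals

Round 1: Ashgrove=5 Briarlake=18 Dunmere=17 Hollowpine=12 → close Briarlake (overflow 13)
  18÷3 = 6 each, +1 to first 0
Round 2: Ashgrove=11 Dunmere=23 Hollowpine=18 → close Dunmere (overflow 18)
  23÷2 = 11 each, +1 to first 1
Round 3: Ashgrove=23 Hollowpine=29 → close Hollowpine (overflow 21)
  29÷1 = 29 each, +1 to first 0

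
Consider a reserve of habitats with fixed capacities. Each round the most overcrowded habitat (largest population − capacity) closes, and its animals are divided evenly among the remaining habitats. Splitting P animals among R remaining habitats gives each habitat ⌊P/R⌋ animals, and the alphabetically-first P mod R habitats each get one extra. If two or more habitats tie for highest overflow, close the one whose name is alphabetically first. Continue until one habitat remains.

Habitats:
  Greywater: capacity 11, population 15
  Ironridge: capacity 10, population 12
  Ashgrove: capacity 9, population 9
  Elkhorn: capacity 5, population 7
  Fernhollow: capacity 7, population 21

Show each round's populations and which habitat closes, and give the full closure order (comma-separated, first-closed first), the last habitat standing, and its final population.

Closure order: Fernhollow, Greywater, Elkhorn, Ashgrove
Last habitat: Ironridge with 64 animals

Round 1: Ashgrove=9 Elkhorn=7 Fernhollow=21 Greywater=15 Ironridge=12 → close Fernhollow (overflow 14)
  21÷4 = 5 each, +1 to first 1
Round 2: Ashgrove=15 Elkhorn=12 Greywater=20 Ironridge=17 → close Greywater (overflow 9)
  20÷3 = 6 each, +1 to first 2
Round 3: Ashgrove=22 Elkhorn=19 Ironridge=23 → close Elkhorn (overflow 14)
  19÷2 = 9 each, +1 to first 1
Round 4: Ashgrove=32 Ironridge=32 → close Ashgrove (overflow 23)
  32÷1 = 32 each, +1 to first 0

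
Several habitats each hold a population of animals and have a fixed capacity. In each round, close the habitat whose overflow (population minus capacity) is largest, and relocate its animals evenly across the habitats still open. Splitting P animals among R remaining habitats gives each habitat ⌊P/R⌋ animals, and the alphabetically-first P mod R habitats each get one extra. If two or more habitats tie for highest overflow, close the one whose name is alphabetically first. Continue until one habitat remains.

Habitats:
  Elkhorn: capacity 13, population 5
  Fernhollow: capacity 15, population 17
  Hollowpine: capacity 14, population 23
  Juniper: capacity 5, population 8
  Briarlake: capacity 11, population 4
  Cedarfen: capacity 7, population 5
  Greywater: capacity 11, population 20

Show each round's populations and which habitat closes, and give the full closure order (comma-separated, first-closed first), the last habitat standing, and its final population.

Closure order: Greywater, Hollowpine, Juniper, Fernhollow, Cedarfen, Briarlake
Last habitat: Elkhorn with 82 animals

Round 1: Briarlake=4 Cedarfen=5 Elkhorn=5 Fernhollow=17 Greywater=20 Hollowpine=23 Juniper=8 → close Greywater (overflow 9)
  20÷6 = 3 each, +1 to first 2
Round 2: Briarlake=8 Cedarfen=9 Elkhorn=8 Fernhollow=20 Hollowpine=26 Juniper=11 → close Hollowpine (overflow 12)
  26÷5 = 5 each, +1 to first 1
Round 3: Briarlake=14 Cedarfen=14 Elkhorn=13 Fernhollow=25 Juniper=16 → close Juniper (overflow 11)
  16÷4 = 4 each, +1 to first 0
Round 4: Briarlake=18 Cedarfen=18 Elkhorn=17 Fernhollow=29 → close Fernhollow (overflow 14)
  29÷3 = 9 each, +1 to first 2
Round 5: Briarlake=28 Cedarfen=28 Elkhorn=26 → close Cedarfen (overflow 21)
  28÷2 = 14 each, +1 to first 0
Round 6: Briarlake=42 Elkhorn=40 → close Briarlake (overflow 31)
  42÷1 = 42 each, +1 to first 0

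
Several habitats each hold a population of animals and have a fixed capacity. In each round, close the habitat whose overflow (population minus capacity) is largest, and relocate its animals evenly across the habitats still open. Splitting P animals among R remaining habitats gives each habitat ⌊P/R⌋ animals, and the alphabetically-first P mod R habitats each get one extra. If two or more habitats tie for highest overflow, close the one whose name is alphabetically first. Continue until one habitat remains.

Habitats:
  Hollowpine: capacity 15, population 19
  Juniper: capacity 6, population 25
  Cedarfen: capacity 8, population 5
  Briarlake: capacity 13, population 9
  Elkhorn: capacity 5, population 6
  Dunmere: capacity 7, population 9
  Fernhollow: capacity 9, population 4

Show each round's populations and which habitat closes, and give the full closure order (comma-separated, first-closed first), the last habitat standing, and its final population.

Closure order: Juniper, Hollowpine, Dunmere, Elkhorn, Briarlake, Cedarfen
Last habitat: Fernhollow with 77 animals

Round 1: Briarlake=9 Cedarfen=5 Dunmere=9 Elkhorn=6 Fernhollow=4 Hollowpine=19 Juniper=25 → close Juniper (overflow 19)
  25÷6 = 4 each, +1 to first 1
Round 2: Briarlake=14 Cedarfen=9 Dunmere=13 Elkhorn=10 Fernhollow=8 Hollowpine=23 → close Hollowpine (overflow 8)
  23÷5 = 4 each, +1 to first 3
Round 3: Briarlake=19 Cedarfen=14 Dunmere=18 Elkhorn=14 Fernhollow=12 → close Dunmere (overflow 11)
  18÷4 = 4 each, +1 to first 2
Round 4: Briarlake=24 Cedarfen=19 Elkhorn=18 Fernhollow=16 → close Elkhorn (overflow 13)
  18÷3 = 6 each, +1 to first 0
Round 5: Briarlake=30 Cedarfen=25 Fernhollow=22 → close Briarlake (overflow 17)
  30÷2 = 15 each, +1 to first 0
Round 6: Cedarfen=40 Fernhollow=37 → close Cedarfen (overflow 32)
  40÷1 = 40 each, +1 to first 0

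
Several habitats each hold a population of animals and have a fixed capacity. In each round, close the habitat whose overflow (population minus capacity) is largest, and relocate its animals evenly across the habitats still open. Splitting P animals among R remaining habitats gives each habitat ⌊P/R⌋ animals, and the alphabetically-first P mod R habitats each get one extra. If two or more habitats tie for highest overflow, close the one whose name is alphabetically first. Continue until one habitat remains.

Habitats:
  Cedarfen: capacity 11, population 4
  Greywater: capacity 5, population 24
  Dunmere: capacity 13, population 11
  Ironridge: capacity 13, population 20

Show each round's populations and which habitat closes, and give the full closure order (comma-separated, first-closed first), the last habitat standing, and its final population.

Round 1: Cedarfen=4 Dunmere=11 Greywater=24 Ironridge=20 → close Greywater (overflow 19)
  24÷3 = 8 each, +1 to first 0
Round 2: Cedarfen=12 Dunmere=19 Ironridge=28 → close Ironridge (overflow 15)
  28÷2 = 14 each, +1 to first 0
Round 3: Cedarfen=26 Dunmere=33 → close Dunmere (overflow 20)
  33÷1 = 33 each, +1 to first 0

Closure order: Greywater, Ironridge, Dunmere
Last habitat: Cedarfen with 59 animals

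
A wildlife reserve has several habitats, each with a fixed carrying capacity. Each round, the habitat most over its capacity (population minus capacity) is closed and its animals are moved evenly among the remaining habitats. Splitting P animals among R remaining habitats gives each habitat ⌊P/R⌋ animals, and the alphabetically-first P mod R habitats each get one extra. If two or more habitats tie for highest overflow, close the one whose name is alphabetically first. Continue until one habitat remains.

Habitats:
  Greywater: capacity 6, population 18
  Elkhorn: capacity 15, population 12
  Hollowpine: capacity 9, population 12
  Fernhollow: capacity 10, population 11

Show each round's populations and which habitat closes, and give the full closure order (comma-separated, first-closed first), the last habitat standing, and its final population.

Closure order: Greywater, Hollowpine, Fernhollow
Last habitat: Elkhorn with 53 animals

Round 1: Elkhorn=12 Fernhollow=11 Greywater=18 Hollowpine=12 → close Greywater (overflow 12)
  18÷3 = 6 each, +1 to first 0
Round 2: Elkhorn=18 Fernhollow=17 Hollowpine=18 → close Hollowpine (overflow 9)
  18÷2 = 9 each, +1 to first 0
Round 3: Elkhorn=27 Fernhollow=26 → close Fernhollow (overflow 16)
  26÷1 = 26 each, +1 to first 0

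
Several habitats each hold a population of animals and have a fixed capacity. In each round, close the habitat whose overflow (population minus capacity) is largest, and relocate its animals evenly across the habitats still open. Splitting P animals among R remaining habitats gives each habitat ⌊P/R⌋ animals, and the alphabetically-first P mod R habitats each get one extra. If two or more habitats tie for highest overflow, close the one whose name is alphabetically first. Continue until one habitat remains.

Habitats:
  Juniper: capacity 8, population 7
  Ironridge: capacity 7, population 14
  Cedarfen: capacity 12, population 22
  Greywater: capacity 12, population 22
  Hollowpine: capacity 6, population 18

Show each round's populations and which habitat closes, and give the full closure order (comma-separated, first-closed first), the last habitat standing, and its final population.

Round 1: Cedarfen=22 Greywater=22 Hollowpine=18 Ironridge=14 Juniper=7 → close Hollowpine (overflow 12)
  18÷4 = 4 each, +1 to first 2
Round 2: Cedarfen=27 Greywater=27 Ironridge=18 Juniper=11 → close Cedarfen (overflow 15)
  27÷3 = 9 each, +1 to first 0
Round 3: Greywater=36 Ironridge=27 Juniper=20 → close Greywater (overflow 24)
  36÷2 = 18 each, +1 to first 0
Round 4: Ironridge=45 Juniper=38 → close Ironridge (overflow 38)
  45÷1 = 45 each, +1 to first 0

Closure order: Hollowpine, Cedarfen, Greywater, Ironridge
Last habitat: Juniper with 83 animals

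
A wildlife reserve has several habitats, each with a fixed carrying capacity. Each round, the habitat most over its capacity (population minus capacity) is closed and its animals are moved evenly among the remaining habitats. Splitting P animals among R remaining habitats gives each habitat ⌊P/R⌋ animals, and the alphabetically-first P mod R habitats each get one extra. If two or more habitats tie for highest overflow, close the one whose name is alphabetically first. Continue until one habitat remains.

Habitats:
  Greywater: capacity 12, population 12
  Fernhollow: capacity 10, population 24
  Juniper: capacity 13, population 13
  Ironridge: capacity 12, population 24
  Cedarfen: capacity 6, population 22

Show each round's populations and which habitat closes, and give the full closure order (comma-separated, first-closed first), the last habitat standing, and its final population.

Closure order: Cedarfen, Fernhollow, Ironridge, Greywater
Last habitat: Juniper with 95 animals

Round 1: Cedarfen=22 Fernhollow=24 Greywater=12 Ironridge=24 Juniper=13 → close Cedarfen (overflow 16)
  22÷4 = 5 each, +1 to first 2
Round 2: Fernhollow=30 Greywater=18 Ironridge=29 Juniper=18 → close Fernhollow (overflow 20)
  30÷3 = 10 each, +1 to first 0
Round 3: Greywater=28 Ironridge=39 Juniper=28 → close Ironridge (overflow 27)
  39÷2 = 19 each, +1 to first 1
Round 4: Greywater=48 Juniper=47 → close Greywater (overflow 36)
  48÷1 = 48 each, +1 to first 0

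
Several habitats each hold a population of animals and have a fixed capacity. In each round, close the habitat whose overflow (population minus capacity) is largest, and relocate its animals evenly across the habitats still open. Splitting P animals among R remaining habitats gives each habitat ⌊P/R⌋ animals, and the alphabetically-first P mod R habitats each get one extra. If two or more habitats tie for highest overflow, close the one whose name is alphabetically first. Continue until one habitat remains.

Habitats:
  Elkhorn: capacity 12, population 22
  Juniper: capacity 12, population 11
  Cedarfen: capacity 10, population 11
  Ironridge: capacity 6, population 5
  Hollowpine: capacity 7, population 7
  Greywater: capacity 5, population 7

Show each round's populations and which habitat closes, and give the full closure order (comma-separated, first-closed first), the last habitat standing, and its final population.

Round 1: Cedarfen=11 Elkhorn=22 Greywater=7 Hollowpine=7 Ironridge=5 Juniper=11 → close Elkhorn (overflow 10)
  22÷5 = 4 each, +1 to first 2
Round 2: Cedarfen=16 Greywater=12 Hollowpine=11 Ironridge=9 Juniper=15 → close Greywater (overflow 7)
  12÷4 = 3 each, +1 to first 0
Round 3: Cedarfen=19 Hollowpine=14 Ironridge=12 Juniper=18 → close Cedarfen (overflow 9)
  19÷3 = 6 each, +1 to first 1
Round 4: Hollowpine=21 Ironridge=18 Juniper=24 → close Hollowpine (overflow 14)
  21÷2 = 10 each, +1 to first 1
Round 5: Ironridge=29 Juniper=34 → close Ironridge (overflow 23)
  29÷1 = 29 each, +1 to first 0

Closure order: Elkhorn, Greywater, Cedarfen, Hollowpine, Ironridge
Last habitat: Juniper with 63 animals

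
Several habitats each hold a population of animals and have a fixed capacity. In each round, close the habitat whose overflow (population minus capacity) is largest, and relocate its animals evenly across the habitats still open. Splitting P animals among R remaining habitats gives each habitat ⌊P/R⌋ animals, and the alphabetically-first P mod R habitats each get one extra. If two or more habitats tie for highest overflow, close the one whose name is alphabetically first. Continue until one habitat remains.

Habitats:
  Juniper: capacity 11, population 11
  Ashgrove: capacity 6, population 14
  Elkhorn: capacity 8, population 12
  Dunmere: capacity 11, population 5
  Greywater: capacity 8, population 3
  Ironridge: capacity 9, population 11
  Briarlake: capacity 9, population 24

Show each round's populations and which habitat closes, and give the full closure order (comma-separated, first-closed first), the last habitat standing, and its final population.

Round 1: Ashgrove=14 Briarlake=24 Dunmere=5 Elkhorn=12 Greywater=3 Ironridge=11 Juniper=11 → close Briarlake (overflow 15)
  24÷6 = 4 each, +1 to first 0
Round 2: Ashgrove=18 Dunmere=9 Elkhorn=16 Greywater=7 Ironridge=15 Juniper=15 → close Ashgrove (overflow 12)
  18÷5 = 3 each, +1 to first 3
Round 3: Dunmere=13 Elkhorn=20 Greywater=11 Ironridge=18 Juniper=18 → close Elkhorn (overflow 12)
  20÷4 = 5 each, +1 to first 0
Round 4: Dunmere=18 Greywater=16 Ironridge=23 Juniper=23 → close Ironridge (overflow 14)
  23÷3 = 7 each, +1 to first 2
Round 5: Dunmere=26 Greywater=24 Juniper=30 → close Juniper (overflow 19)
  30÷2 = 15 each, +1 to first 0
Round 6: Dunmere=41 Greywater=39 → close Greywater (overflow 31)
  39÷1 = 39 each, +1 to first 0

Closure order: Briarlake, Ashgrove, Elkhorn, Ironridge, Juniper, Greywater
Last habitat: Dunmere with 80 animals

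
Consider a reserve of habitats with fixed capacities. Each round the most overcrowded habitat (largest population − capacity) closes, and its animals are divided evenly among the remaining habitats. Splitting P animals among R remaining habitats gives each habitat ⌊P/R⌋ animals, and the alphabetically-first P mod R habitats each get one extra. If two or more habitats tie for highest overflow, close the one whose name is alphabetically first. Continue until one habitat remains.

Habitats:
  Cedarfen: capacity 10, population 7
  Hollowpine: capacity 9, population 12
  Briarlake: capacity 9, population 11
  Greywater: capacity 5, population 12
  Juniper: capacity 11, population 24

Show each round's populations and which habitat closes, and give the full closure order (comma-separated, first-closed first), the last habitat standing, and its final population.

Closure order: Juniper, Greywater, Hollowpine, Briarlake
Last habitat: Cedarfen with 66 animals

Round 1: Briarlake=11 Cedarfen=7 Greywater=12 Hollowpine=12 Juniper=24 → close Juniper (overflow 13)
  24÷4 = 6 each, +1 to first 0
Round 2: Briarlake=17 Cedarfen=13 Greywater=18 Hollowpine=18 → close Greywater (overflow 13)
  18÷3 = 6 each, +1 to first 0
Round 3: Briarlake=23 Cedarfen=19 Hollowpine=24 → close Hollowpine (overflow 15)
  24÷2 = 12 each, +1 to first 0
Round 4: Briarlake=35 Cedarfen=31 → close Briarlake (overflow 26)
  35÷1 = 35 each, +1 to first 0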